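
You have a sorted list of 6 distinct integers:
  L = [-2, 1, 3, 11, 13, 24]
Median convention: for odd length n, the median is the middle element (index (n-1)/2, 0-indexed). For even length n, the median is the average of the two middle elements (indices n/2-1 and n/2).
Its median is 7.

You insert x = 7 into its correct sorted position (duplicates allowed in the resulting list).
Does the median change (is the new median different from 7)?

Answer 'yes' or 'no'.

Old median = 7
Insert x = 7
New median = 7
Changed? no

Answer: no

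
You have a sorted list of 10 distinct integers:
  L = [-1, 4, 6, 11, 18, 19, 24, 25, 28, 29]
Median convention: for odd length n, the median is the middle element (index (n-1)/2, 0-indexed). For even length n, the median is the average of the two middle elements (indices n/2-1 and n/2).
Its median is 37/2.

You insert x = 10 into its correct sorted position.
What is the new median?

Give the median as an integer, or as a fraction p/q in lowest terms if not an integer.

Old list (sorted, length 10): [-1, 4, 6, 11, 18, 19, 24, 25, 28, 29]
Old median = 37/2
Insert x = 10
Old length even (10). Middle pair: indices 4,5 = 18,19.
New length odd (11). New median = single middle element.
x = 10: 3 elements are < x, 7 elements are > x.
New sorted list: [-1, 4, 6, 10, 11, 18, 19, 24, 25, 28, 29]
New median = 18

Answer: 18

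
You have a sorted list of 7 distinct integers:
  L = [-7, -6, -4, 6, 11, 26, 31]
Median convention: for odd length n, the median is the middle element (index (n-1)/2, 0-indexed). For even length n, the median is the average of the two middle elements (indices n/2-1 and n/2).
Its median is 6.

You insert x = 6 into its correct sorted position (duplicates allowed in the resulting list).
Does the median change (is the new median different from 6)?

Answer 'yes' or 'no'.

Old median = 6
Insert x = 6
New median = 6
Changed? no

Answer: no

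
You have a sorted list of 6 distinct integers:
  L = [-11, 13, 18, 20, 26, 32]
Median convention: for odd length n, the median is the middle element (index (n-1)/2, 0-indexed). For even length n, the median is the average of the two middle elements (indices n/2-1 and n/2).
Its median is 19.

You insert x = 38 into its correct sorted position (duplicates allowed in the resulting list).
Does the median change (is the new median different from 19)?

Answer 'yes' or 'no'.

Old median = 19
Insert x = 38
New median = 20
Changed? yes

Answer: yes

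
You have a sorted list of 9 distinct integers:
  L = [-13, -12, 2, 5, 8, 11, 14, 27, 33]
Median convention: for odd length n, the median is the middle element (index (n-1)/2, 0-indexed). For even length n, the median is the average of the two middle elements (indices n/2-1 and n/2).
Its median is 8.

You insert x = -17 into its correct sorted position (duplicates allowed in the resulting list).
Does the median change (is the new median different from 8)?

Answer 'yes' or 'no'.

Old median = 8
Insert x = -17
New median = 13/2
Changed? yes

Answer: yes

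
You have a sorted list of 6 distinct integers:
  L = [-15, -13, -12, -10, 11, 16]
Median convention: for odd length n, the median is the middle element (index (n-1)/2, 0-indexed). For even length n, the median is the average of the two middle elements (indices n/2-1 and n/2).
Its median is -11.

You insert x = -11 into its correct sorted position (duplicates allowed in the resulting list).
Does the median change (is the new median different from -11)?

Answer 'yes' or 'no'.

Answer: no

Derivation:
Old median = -11
Insert x = -11
New median = -11
Changed? no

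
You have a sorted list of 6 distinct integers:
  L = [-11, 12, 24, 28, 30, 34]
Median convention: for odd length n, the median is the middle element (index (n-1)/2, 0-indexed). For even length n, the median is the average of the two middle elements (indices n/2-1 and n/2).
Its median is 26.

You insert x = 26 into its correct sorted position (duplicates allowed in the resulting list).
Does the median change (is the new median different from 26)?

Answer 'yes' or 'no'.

Answer: no

Derivation:
Old median = 26
Insert x = 26
New median = 26
Changed? no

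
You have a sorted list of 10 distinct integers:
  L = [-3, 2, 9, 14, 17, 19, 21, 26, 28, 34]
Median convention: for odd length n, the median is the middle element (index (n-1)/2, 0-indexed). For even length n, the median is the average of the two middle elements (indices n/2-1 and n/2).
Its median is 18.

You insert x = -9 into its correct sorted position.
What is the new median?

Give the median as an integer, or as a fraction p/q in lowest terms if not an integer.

Answer: 17

Derivation:
Old list (sorted, length 10): [-3, 2, 9, 14, 17, 19, 21, 26, 28, 34]
Old median = 18
Insert x = -9
Old length even (10). Middle pair: indices 4,5 = 17,19.
New length odd (11). New median = single middle element.
x = -9: 0 elements are < x, 10 elements are > x.
New sorted list: [-9, -3, 2, 9, 14, 17, 19, 21, 26, 28, 34]
New median = 17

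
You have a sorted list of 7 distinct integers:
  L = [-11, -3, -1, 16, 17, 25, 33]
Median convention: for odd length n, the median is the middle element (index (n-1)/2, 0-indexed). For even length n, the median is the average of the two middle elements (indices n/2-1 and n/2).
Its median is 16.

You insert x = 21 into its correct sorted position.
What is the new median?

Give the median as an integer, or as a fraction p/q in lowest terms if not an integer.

Answer: 33/2

Derivation:
Old list (sorted, length 7): [-11, -3, -1, 16, 17, 25, 33]
Old median = 16
Insert x = 21
Old length odd (7). Middle was index 3 = 16.
New length even (8). New median = avg of two middle elements.
x = 21: 5 elements are < x, 2 elements are > x.
New sorted list: [-11, -3, -1, 16, 17, 21, 25, 33]
New median = 33/2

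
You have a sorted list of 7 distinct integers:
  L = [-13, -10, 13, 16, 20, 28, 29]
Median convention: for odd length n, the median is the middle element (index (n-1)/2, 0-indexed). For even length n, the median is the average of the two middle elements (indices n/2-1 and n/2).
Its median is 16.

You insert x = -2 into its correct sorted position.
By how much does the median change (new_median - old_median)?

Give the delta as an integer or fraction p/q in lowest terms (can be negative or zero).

Old median = 16
After inserting x = -2: new sorted = [-13, -10, -2, 13, 16, 20, 28, 29]
New median = 29/2
Delta = 29/2 - 16 = -3/2

Answer: -3/2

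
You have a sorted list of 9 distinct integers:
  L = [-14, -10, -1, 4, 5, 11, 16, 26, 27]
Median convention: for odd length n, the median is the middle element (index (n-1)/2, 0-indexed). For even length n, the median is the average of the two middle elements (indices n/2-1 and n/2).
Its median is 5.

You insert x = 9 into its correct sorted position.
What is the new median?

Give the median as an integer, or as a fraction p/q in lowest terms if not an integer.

Answer: 7

Derivation:
Old list (sorted, length 9): [-14, -10, -1, 4, 5, 11, 16, 26, 27]
Old median = 5
Insert x = 9
Old length odd (9). Middle was index 4 = 5.
New length even (10). New median = avg of two middle elements.
x = 9: 5 elements are < x, 4 elements are > x.
New sorted list: [-14, -10, -1, 4, 5, 9, 11, 16, 26, 27]
New median = 7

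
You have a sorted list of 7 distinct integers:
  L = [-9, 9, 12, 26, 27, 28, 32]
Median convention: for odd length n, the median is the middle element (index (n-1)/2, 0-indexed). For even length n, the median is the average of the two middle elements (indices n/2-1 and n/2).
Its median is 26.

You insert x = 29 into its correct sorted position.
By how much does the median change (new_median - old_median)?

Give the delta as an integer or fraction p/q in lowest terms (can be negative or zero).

Old median = 26
After inserting x = 29: new sorted = [-9, 9, 12, 26, 27, 28, 29, 32]
New median = 53/2
Delta = 53/2 - 26 = 1/2

Answer: 1/2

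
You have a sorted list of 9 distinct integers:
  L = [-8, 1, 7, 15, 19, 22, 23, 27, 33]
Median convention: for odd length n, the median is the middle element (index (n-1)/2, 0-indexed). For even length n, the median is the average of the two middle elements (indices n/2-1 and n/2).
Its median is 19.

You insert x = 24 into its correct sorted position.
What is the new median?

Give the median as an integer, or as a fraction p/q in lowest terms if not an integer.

Old list (sorted, length 9): [-8, 1, 7, 15, 19, 22, 23, 27, 33]
Old median = 19
Insert x = 24
Old length odd (9). Middle was index 4 = 19.
New length even (10). New median = avg of two middle elements.
x = 24: 7 elements are < x, 2 elements are > x.
New sorted list: [-8, 1, 7, 15, 19, 22, 23, 24, 27, 33]
New median = 41/2

Answer: 41/2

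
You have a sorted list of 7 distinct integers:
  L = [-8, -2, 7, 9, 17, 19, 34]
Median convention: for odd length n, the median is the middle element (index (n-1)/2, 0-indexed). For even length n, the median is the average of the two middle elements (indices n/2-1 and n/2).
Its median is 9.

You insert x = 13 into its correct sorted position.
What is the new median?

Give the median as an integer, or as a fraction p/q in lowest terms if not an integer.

Old list (sorted, length 7): [-8, -2, 7, 9, 17, 19, 34]
Old median = 9
Insert x = 13
Old length odd (7). Middle was index 3 = 9.
New length even (8). New median = avg of two middle elements.
x = 13: 4 elements are < x, 3 elements are > x.
New sorted list: [-8, -2, 7, 9, 13, 17, 19, 34]
New median = 11

Answer: 11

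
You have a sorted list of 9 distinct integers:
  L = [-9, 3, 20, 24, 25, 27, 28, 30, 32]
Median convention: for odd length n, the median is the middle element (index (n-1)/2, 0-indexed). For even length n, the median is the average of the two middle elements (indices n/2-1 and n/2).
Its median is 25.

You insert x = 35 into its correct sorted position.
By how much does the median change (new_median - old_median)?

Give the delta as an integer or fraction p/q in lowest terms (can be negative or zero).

Old median = 25
After inserting x = 35: new sorted = [-9, 3, 20, 24, 25, 27, 28, 30, 32, 35]
New median = 26
Delta = 26 - 25 = 1

Answer: 1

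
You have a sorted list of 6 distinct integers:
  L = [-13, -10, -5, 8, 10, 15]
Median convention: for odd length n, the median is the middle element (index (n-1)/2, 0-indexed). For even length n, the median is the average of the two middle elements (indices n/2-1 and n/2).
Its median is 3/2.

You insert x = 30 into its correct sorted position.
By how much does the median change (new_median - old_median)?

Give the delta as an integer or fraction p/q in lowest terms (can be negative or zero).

Old median = 3/2
After inserting x = 30: new sorted = [-13, -10, -5, 8, 10, 15, 30]
New median = 8
Delta = 8 - 3/2 = 13/2

Answer: 13/2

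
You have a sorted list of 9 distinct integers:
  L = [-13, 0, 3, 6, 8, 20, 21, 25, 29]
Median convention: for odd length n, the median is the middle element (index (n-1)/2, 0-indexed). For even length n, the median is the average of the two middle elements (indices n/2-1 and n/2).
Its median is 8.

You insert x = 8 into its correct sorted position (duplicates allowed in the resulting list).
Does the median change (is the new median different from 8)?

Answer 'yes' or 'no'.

Answer: no

Derivation:
Old median = 8
Insert x = 8
New median = 8
Changed? no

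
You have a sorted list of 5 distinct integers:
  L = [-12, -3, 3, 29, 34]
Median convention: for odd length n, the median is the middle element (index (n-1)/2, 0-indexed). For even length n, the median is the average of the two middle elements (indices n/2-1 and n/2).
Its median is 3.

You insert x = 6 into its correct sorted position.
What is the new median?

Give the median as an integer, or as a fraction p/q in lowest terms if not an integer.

Old list (sorted, length 5): [-12, -3, 3, 29, 34]
Old median = 3
Insert x = 6
Old length odd (5). Middle was index 2 = 3.
New length even (6). New median = avg of two middle elements.
x = 6: 3 elements are < x, 2 elements are > x.
New sorted list: [-12, -3, 3, 6, 29, 34]
New median = 9/2

Answer: 9/2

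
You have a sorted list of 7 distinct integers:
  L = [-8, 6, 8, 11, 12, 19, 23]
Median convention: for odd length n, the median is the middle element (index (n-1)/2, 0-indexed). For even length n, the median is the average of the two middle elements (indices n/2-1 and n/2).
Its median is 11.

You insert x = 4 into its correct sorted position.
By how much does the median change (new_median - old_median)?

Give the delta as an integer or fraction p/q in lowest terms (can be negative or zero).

Old median = 11
After inserting x = 4: new sorted = [-8, 4, 6, 8, 11, 12, 19, 23]
New median = 19/2
Delta = 19/2 - 11 = -3/2

Answer: -3/2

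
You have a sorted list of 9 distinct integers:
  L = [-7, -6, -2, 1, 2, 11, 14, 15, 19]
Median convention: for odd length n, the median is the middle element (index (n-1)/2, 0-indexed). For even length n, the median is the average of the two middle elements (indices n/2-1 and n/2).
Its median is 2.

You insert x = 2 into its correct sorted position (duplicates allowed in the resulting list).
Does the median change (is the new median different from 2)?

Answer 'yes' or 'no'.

Answer: no

Derivation:
Old median = 2
Insert x = 2
New median = 2
Changed? no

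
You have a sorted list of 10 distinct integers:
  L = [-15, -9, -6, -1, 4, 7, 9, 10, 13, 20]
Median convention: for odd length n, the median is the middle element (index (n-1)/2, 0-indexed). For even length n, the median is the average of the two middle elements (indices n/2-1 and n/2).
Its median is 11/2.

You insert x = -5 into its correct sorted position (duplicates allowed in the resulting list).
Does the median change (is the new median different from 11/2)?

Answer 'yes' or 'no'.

Answer: yes

Derivation:
Old median = 11/2
Insert x = -5
New median = 4
Changed? yes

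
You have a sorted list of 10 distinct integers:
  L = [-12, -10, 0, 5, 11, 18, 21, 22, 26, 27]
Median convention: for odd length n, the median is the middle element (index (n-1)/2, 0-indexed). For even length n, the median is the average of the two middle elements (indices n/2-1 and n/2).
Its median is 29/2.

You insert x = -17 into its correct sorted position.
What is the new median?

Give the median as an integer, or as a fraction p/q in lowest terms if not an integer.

Old list (sorted, length 10): [-12, -10, 0, 5, 11, 18, 21, 22, 26, 27]
Old median = 29/2
Insert x = -17
Old length even (10). Middle pair: indices 4,5 = 11,18.
New length odd (11). New median = single middle element.
x = -17: 0 elements are < x, 10 elements are > x.
New sorted list: [-17, -12, -10, 0, 5, 11, 18, 21, 22, 26, 27]
New median = 11

Answer: 11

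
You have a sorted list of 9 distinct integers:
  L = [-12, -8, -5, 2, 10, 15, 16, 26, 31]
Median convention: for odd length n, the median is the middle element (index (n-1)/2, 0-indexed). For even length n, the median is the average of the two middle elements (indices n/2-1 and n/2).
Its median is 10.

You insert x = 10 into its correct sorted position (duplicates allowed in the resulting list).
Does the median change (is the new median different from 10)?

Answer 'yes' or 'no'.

Old median = 10
Insert x = 10
New median = 10
Changed? no

Answer: no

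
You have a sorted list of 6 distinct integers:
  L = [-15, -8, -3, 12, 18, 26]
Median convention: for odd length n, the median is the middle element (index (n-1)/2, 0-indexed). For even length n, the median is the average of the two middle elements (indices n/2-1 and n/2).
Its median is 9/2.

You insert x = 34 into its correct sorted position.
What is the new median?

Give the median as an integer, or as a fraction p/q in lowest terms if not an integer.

Old list (sorted, length 6): [-15, -8, -3, 12, 18, 26]
Old median = 9/2
Insert x = 34
Old length even (6). Middle pair: indices 2,3 = -3,12.
New length odd (7). New median = single middle element.
x = 34: 6 elements are < x, 0 elements are > x.
New sorted list: [-15, -8, -3, 12, 18, 26, 34]
New median = 12

Answer: 12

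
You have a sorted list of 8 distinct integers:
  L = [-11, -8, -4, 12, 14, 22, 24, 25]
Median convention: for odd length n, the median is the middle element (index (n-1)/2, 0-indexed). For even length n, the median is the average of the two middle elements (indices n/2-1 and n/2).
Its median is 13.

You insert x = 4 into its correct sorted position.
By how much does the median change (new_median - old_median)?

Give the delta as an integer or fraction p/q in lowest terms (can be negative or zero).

Answer: -1

Derivation:
Old median = 13
After inserting x = 4: new sorted = [-11, -8, -4, 4, 12, 14, 22, 24, 25]
New median = 12
Delta = 12 - 13 = -1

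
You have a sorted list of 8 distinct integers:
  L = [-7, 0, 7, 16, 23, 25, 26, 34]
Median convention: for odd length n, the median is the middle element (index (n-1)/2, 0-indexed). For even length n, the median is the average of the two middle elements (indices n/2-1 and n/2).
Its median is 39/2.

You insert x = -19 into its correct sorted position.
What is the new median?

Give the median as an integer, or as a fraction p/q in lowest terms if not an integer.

Answer: 16

Derivation:
Old list (sorted, length 8): [-7, 0, 7, 16, 23, 25, 26, 34]
Old median = 39/2
Insert x = -19
Old length even (8). Middle pair: indices 3,4 = 16,23.
New length odd (9). New median = single middle element.
x = -19: 0 elements are < x, 8 elements are > x.
New sorted list: [-19, -7, 0, 7, 16, 23, 25, 26, 34]
New median = 16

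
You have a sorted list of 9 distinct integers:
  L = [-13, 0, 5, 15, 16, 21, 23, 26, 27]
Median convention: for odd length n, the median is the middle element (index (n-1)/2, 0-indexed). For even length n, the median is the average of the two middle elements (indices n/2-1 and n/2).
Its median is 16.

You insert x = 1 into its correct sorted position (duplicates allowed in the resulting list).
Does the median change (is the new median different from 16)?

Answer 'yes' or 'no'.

Old median = 16
Insert x = 1
New median = 31/2
Changed? yes

Answer: yes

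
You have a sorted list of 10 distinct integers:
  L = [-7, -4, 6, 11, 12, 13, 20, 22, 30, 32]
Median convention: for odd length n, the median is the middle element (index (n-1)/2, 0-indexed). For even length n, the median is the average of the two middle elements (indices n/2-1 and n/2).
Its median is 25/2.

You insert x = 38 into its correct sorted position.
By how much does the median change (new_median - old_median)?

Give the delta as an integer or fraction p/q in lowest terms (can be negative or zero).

Old median = 25/2
After inserting x = 38: new sorted = [-7, -4, 6, 11, 12, 13, 20, 22, 30, 32, 38]
New median = 13
Delta = 13 - 25/2 = 1/2

Answer: 1/2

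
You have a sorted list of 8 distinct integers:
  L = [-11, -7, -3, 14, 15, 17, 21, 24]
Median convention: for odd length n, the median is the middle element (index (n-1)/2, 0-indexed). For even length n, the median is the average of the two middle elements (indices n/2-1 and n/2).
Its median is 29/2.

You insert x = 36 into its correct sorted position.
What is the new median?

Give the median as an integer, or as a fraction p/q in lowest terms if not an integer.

Old list (sorted, length 8): [-11, -7, -3, 14, 15, 17, 21, 24]
Old median = 29/2
Insert x = 36
Old length even (8). Middle pair: indices 3,4 = 14,15.
New length odd (9). New median = single middle element.
x = 36: 8 elements are < x, 0 elements are > x.
New sorted list: [-11, -7, -3, 14, 15, 17, 21, 24, 36]
New median = 15

Answer: 15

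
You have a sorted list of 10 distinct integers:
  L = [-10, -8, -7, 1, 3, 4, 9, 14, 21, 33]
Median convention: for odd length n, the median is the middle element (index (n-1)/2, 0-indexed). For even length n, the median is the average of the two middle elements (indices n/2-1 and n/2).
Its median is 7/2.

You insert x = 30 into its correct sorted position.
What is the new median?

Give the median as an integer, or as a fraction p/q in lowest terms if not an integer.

Answer: 4

Derivation:
Old list (sorted, length 10): [-10, -8, -7, 1, 3, 4, 9, 14, 21, 33]
Old median = 7/2
Insert x = 30
Old length even (10). Middle pair: indices 4,5 = 3,4.
New length odd (11). New median = single middle element.
x = 30: 9 elements are < x, 1 elements are > x.
New sorted list: [-10, -8, -7, 1, 3, 4, 9, 14, 21, 30, 33]
New median = 4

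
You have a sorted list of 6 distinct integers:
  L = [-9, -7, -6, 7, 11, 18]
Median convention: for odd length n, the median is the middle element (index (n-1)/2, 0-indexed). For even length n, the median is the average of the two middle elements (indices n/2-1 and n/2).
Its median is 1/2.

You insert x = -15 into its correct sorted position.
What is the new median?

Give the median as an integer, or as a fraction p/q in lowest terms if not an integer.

Old list (sorted, length 6): [-9, -7, -6, 7, 11, 18]
Old median = 1/2
Insert x = -15
Old length even (6). Middle pair: indices 2,3 = -6,7.
New length odd (7). New median = single middle element.
x = -15: 0 elements are < x, 6 elements are > x.
New sorted list: [-15, -9, -7, -6, 7, 11, 18]
New median = -6

Answer: -6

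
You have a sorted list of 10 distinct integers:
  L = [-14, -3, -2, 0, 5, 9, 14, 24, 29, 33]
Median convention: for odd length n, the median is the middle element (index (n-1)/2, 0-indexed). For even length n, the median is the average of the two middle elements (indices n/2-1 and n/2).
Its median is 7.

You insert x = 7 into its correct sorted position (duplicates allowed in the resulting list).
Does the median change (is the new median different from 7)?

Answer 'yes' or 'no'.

Old median = 7
Insert x = 7
New median = 7
Changed? no

Answer: no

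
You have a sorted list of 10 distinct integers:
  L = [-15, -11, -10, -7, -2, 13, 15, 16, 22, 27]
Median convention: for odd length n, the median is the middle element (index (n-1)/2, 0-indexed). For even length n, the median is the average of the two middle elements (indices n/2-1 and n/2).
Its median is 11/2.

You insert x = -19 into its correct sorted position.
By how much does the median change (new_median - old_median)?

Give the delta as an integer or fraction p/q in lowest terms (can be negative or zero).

Old median = 11/2
After inserting x = -19: new sorted = [-19, -15, -11, -10, -7, -2, 13, 15, 16, 22, 27]
New median = -2
Delta = -2 - 11/2 = -15/2

Answer: -15/2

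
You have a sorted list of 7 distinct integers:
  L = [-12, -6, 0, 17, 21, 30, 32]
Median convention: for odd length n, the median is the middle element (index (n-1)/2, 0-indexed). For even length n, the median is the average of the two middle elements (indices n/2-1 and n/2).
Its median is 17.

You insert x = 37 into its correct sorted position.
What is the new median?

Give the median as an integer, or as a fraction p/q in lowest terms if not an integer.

Old list (sorted, length 7): [-12, -6, 0, 17, 21, 30, 32]
Old median = 17
Insert x = 37
Old length odd (7). Middle was index 3 = 17.
New length even (8). New median = avg of two middle elements.
x = 37: 7 elements are < x, 0 elements are > x.
New sorted list: [-12, -6, 0, 17, 21, 30, 32, 37]
New median = 19

Answer: 19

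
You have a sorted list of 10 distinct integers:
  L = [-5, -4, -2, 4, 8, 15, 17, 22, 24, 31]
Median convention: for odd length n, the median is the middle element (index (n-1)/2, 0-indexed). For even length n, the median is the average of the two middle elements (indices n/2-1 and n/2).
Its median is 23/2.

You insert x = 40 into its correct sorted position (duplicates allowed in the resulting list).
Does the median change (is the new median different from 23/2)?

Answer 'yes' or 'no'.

Old median = 23/2
Insert x = 40
New median = 15
Changed? yes

Answer: yes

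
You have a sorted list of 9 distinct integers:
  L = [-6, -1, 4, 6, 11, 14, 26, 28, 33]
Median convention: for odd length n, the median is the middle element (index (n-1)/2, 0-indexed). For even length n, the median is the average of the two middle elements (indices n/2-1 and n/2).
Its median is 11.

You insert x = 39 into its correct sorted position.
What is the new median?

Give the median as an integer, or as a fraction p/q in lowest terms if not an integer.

Answer: 25/2

Derivation:
Old list (sorted, length 9): [-6, -1, 4, 6, 11, 14, 26, 28, 33]
Old median = 11
Insert x = 39
Old length odd (9). Middle was index 4 = 11.
New length even (10). New median = avg of two middle elements.
x = 39: 9 elements are < x, 0 elements are > x.
New sorted list: [-6, -1, 4, 6, 11, 14, 26, 28, 33, 39]
New median = 25/2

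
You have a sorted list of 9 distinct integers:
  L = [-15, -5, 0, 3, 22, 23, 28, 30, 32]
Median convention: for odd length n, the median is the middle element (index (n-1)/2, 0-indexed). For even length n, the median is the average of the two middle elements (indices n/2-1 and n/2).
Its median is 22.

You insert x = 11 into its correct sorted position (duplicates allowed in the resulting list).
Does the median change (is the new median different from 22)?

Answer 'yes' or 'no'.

Old median = 22
Insert x = 11
New median = 33/2
Changed? yes

Answer: yes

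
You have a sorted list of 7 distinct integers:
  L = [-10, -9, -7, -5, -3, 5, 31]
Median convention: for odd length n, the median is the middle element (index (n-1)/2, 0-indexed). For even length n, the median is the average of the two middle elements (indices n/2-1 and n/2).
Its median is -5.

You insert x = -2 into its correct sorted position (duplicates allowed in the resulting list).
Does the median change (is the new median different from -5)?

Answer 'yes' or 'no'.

Old median = -5
Insert x = -2
New median = -4
Changed? yes

Answer: yes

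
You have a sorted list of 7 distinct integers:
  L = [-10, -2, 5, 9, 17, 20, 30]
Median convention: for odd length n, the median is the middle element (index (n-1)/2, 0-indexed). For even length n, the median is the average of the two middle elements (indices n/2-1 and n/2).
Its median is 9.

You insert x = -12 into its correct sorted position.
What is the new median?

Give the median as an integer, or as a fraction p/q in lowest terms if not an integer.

Old list (sorted, length 7): [-10, -2, 5, 9, 17, 20, 30]
Old median = 9
Insert x = -12
Old length odd (7). Middle was index 3 = 9.
New length even (8). New median = avg of two middle elements.
x = -12: 0 elements are < x, 7 elements are > x.
New sorted list: [-12, -10, -2, 5, 9, 17, 20, 30]
New median = 7

Answer: 7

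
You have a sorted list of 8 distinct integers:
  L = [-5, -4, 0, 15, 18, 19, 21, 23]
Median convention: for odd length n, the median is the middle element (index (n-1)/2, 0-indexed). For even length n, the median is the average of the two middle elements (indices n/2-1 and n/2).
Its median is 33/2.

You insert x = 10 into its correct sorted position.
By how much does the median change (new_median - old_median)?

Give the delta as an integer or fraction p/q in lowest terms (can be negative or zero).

Answer: -3/2

Derivation:
Old median = 33/2
After inserting x = 10: new sorted = [-5, -4, 0, 10, 15, 18, 19, 21, 23]
New median = 15
Delta = 15 - 33/2 = -3/2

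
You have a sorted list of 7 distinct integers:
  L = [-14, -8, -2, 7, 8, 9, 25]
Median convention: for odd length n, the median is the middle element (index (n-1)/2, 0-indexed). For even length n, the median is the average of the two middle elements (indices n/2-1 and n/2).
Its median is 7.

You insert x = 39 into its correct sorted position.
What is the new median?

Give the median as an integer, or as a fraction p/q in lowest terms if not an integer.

Answer: 15/2

Derivation:
Old list (sorted, length 7): [-14, -8, -2, 7, 8, 9, 25]
Old median = 7
Insert x = 39
Old length odd (7). Middle was index 3 = 7.
New length even (8). New median = avg of two middle elements.
x = 39: 7 elements are < x, 0 elements are > x.
New sorted list: [-14, -8, -2, 7, 8, 9, 25, 39]
New median = 15/2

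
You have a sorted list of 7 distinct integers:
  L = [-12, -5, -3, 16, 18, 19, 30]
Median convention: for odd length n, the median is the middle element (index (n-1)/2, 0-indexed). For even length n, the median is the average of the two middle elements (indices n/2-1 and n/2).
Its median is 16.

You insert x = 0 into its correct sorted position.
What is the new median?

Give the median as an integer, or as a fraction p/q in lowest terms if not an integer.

Old list (sorted, length 7): [-12, -5, -3, 16, 18, 19, 30]
Old median = 16
Insert x = 0
Old length odd (7). Middle was index 3 = 16.
New length even (8). New median = avg of two middle elements.
x = 0: 3 elements are < x, 4 elements are > x.
New sorted list: [-12, -5, -3, 0, 16, 18, 19, 30]
New median = 8

Answer: 8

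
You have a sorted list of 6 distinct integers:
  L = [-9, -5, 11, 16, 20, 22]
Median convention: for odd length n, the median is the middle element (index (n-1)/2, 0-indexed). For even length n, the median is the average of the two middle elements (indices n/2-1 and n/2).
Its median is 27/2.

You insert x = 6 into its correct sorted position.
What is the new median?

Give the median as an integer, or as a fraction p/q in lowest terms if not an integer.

Old list (sorted, length 6): [-9, -5, 11, 16, 20, 22]
Old median = 27/2
Insert x = 6
Old length even (6). Middle pair: indices 2,3 = 11,16.
New length odd (7). New median = single middle element.
x = 6: 2 elements are < x, 4 elements are > x.
New sorted list: [-9, -5, 6, 11, 16, 20, 22]
New median = 11

Answer: 11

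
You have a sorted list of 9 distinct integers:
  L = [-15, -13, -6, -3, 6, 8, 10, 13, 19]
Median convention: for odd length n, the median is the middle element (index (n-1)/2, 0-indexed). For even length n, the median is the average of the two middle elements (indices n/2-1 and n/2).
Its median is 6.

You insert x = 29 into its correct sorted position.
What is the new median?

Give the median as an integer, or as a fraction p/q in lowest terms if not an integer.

Old list (sorted, length 9): [-15, -13, -6, -3, 6, 8, 10, 13, 19]
Old median = 6
Insert x = 29
Old length odd (9). Middle was index 4 = 6.
New length even (10). New median = avg of two middle elements.
x = 29: 9 elements are < x, 0 elements are > x.
New sorted list: [-15, -13, -6, -3, 6, 8, 10, 13, 19, 29]
New median = 7

Answer: 7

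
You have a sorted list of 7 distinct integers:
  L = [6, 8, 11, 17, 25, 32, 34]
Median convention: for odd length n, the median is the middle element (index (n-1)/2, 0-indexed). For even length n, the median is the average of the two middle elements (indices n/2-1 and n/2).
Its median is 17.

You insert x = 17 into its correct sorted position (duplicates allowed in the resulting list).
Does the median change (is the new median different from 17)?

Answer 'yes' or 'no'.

Old median = 17
Insert x = 17
New median = 17
Changed? no

Answer: no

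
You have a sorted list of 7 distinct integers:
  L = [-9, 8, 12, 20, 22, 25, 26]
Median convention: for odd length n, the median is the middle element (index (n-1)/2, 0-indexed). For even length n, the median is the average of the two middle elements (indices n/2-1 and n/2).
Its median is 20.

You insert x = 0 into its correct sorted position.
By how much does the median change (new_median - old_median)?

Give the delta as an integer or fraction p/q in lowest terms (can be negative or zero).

Answer: -4

Derivation:
Old median = 20
After inserting x = 0: new sorted = [-9, 0, 8, 12, 20, 22, 25, 26]
New median = 16
Delta = 16 - 20 = -4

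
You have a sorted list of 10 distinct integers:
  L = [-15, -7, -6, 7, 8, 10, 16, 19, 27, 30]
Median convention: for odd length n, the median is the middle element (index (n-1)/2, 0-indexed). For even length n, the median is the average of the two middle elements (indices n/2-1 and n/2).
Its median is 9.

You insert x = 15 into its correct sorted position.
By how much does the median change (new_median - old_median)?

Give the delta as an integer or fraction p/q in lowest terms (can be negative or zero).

Answer: 1

Derivation:
Old median = 9
After inserting x = 15: new sorted = [-15, -7, -6, 7, 8, 10, 15, 16, 19, 27, 30]
New median = 10
Delta = 10 - 9 = 1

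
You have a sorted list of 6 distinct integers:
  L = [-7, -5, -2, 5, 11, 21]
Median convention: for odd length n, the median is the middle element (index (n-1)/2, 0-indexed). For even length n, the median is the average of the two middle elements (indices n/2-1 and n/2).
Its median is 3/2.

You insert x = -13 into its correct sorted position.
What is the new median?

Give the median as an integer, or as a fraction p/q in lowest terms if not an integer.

Answer: -2

Derivation:
Old list (sorted, length 6): [-7, -5, -2, 5, 11, 21]
Old median = 3/2
Insert x = -13
Old length even (6). Middle pair: indices 2,3 = -2,5.
New length odd (7). New median = single middle element.
x = -13: 0 elements are < x, 6 elements are > x.
New sorted list: [-13, -7, -5, -2, 5, 11, 21]
New median = -2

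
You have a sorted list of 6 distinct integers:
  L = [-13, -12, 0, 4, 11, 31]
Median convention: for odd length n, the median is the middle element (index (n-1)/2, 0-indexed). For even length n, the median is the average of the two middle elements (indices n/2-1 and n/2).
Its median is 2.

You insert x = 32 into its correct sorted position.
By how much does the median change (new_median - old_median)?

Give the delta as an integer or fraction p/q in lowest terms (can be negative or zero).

Old median = 2
After inserting x = 32: new sorted = [-13, -12, 0, 4, 11, 31, 32]
New median = 4
Delta = 4 - 2 = 2

Answer: 2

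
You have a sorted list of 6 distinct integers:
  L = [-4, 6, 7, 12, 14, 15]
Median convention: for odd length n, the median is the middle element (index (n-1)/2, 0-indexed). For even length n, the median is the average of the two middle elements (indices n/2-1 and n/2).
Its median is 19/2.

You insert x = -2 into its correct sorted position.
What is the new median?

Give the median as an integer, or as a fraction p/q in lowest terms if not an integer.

Old list (sorted, length 6): [-4, 6, 7, 12, 14, 15]
Old median = 19/2
Insert x = -2
Old length even (6). Middle pair: indices 2,3 = 7,12.
New length odd (7). New median = single middle element.
x = -2: 1 elements are < x, 5 elements are > x.
New sorted list: [-4, -2, 6, 7, 12, 14, 15]
New median = 7

Answer: 7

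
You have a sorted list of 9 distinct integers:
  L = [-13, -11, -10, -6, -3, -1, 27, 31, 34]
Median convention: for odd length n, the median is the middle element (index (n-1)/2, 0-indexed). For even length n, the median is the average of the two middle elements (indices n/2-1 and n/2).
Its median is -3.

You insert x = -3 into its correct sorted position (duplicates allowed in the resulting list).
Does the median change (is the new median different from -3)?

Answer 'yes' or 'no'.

Old median = -3
Insert x = -3
New median = -3
Changed? no

Answer: no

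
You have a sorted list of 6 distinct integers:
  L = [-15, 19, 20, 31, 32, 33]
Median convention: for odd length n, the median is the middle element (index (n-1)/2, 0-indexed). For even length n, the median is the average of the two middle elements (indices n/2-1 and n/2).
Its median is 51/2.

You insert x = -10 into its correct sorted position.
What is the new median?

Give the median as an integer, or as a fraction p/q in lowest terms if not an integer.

Old list (sorted, length 6): [-15, 19, 20, 31, 32, 33]
Old median = 51/2
Insert x = -10
Old length even (6). Middle pair: indices 2,3 = 20,31.
New length odd (7). New median = single middle element.
x = -10: 1 elements are < x, 5 elements are > x.
New sorted list: [-15, -10, 19, 20, 31, 32, 33]
New median = 20

Answer: 20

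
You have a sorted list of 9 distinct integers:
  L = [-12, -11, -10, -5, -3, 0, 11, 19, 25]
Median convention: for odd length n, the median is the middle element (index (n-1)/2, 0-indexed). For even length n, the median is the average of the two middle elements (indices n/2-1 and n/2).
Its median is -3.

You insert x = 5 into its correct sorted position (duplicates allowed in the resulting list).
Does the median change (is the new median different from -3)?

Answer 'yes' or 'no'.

Old median = -3
Insert x = 5
New median = -3/2
Changed? yes

Answer: yes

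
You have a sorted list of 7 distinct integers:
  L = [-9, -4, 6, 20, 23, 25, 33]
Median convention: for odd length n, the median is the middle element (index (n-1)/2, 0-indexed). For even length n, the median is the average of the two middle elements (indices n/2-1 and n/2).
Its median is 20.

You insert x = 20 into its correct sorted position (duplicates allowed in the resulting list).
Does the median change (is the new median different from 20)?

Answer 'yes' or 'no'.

Answer: no

Derivation:
Old median = 20
Insert x = 20
New median = 20
Changed? no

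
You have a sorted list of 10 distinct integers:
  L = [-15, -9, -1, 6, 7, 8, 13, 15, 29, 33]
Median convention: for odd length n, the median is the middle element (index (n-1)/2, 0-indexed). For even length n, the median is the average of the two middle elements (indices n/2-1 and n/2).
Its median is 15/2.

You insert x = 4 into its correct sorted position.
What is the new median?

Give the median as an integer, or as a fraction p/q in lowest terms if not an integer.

Answer: 7

Derivation:
Old list (sorted, length 10): [-15, -9, -1, 6, 7, 8, 13, 15, 29, 33]
Old median = 15/2
Insert x = 4
Old length even (10). Middle pair: indices 4,5 = 7,8.
New length odd (11). New median = single middle element.
x = 4: 3 elements are < x, 7 elements are > x.
New sorted list: [-15, -9, -1, 4, 6, 7, 8, 13, 15, 29, 33]
New median = 7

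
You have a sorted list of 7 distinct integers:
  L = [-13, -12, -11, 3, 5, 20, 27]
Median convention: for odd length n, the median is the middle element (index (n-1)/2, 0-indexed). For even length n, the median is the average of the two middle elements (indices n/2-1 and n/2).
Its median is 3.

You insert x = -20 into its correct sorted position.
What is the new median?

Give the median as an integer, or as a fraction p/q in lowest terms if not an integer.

Answer: -4

Derivation:
Old list (sorted, length 7): [-13, -12, -11, 3, 5, 20, 27]
Old median = 3
Insert x = -20
Old length odd (7). Middle was index 3 = 3.
New length even (8). New median = avg of two middle elements.
x = -20: 0 elements are < x, 7 elements are > x.
New sorted list: [-20, -13, -12, -11, 3, 5, 20, 27]
New median = -4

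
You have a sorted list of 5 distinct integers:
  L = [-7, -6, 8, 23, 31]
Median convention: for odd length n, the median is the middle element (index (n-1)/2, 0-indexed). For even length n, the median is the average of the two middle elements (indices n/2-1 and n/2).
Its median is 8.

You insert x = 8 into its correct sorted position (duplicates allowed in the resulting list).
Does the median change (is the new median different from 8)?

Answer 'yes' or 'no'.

Answer: no

Derivation:
Old median = 8
Insert x = 8
New median = 8
Changed? no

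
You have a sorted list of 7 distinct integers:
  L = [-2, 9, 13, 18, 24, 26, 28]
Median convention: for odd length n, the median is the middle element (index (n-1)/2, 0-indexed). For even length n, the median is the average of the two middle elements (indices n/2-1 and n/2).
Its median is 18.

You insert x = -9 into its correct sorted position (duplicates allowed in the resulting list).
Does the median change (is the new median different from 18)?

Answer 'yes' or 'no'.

Answer: yes

Derivation:
Old median = 18
Insert x = -9
New median = 31/2
Changed? yes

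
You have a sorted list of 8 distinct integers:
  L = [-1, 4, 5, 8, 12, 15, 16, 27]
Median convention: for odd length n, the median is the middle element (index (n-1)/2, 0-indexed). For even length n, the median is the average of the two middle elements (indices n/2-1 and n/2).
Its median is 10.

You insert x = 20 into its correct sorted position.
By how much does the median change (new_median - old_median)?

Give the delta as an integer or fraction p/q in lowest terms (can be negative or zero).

Old median = 10
After inserting x = 20: new sorted = [-1, 4, 5, 8, 12, 15, 16, 20, 27]
New median = 12
Delta = 12 - 10 = 2

Answer: 2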